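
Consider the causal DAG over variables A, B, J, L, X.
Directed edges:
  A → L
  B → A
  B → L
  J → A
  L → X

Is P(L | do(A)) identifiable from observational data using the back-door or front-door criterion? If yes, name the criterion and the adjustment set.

desc(A)\{A}={L,X}; candidates ⊆ {B,J}.
size 0: {}; under {} A still reaches {B,J,L,X} ∋ L.
{B}: A⊥L given {B} in G with A→· removed — back-door holds.
P(L|do(A)) = Σ_{B} P(L|A,B)·P(B).

P(L|do(A)): backdoor, adjust for {B}.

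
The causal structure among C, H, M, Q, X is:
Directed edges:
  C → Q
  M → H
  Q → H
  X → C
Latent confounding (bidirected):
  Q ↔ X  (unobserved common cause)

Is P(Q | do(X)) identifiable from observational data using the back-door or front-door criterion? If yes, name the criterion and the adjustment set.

P(Q|do(X)): frontdoor, adjust for {C}.

desc(X)\{X}={C,H,Q}; candidates ⊆ {M}.
X↔Q: latent back-door arc(s) into X.
size 0: {}; under {} X still reaches {H,Q} ∋ Q.
size 1: {M}; under {M} X still reaches {H,Q} ∋ Q.
X↔Q cannot be blocked by any observed set — no back-door set.
{C}: (i) intercepts every directed X→Q path; (ii) no back-door X→{C}; (iii) {X} blocks every back-door {C}→Q. Front-door holds.
P(Q|do(X)) = Σ_{C} P(C|X) Σ_{X'} P(Q|C,X')P(X').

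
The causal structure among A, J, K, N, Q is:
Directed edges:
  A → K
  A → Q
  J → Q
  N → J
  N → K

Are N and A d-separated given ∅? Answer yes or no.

Yes — N ⊥ A | ∅.

Bayes-Ball from N | ∅ reaches {J,K,Q}.
A ∉ reach(N|∅) ⇒ N ⊥ A | ∅.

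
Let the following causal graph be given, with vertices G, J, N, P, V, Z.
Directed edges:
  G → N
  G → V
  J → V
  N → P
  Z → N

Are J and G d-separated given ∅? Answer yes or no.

Bayes-Ball from J | ∅ reaches {V}.
G ∉ reach(J|∅) ⇒ J ⊥ G | ∅.

Yes — J ⊥ G | ∅.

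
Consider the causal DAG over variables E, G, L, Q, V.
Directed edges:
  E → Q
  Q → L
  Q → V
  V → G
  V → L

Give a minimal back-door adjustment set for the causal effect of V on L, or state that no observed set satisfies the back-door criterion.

V→L: minimal back-door set {Q}.

desc(V)\{V}={G,L}; candidates ⊆ {E,Q}.
size 0: {}; under {} V still reaches {E,L,Q} ∋ L.
{Q}: V⊥L given {Q} in G with V→· removed — back-door holds.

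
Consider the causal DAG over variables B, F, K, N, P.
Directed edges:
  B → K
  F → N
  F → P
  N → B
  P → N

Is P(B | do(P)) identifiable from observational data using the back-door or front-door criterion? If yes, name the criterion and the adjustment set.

P(B|do(P)): backdoor, adjust for {F}.

desc(P)\{P}={B,K,N}; candidates ⊆ {F}.
size 0: {}; under {} P still reaches {B,F,K,N} ∋ B.
{F}: P⊥B given {F} in G with P→· removed — back-door holds.
P(B|do(P)) = Σ_{F} P(B|P,F)·P(F).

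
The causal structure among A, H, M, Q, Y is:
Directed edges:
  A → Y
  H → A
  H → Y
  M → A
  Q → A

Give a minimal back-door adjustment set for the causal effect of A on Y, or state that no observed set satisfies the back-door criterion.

A→Y: minimal back-door set {H}.

desc(A)\{A}={Y}; candidates ⊆ {H,M,Q}.
size 0: {}; under {} A still reaches {H,M,Q,Y} ∋ Y.
{H}: A⊥Y given {H} in G with A→· removed — back-door holds.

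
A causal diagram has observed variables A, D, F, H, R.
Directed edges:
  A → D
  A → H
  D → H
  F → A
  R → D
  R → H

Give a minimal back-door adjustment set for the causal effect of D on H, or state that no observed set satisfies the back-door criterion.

D→H: minimal back-door set {A, R}.

desc(D)\{D}={H}; candidates ⊆ {A,F,R}.
size 0: {}; under {} D still reaches {A,F,H,R} ∋ H.
size 1: {A}, {F}, {R}; under {A} D still reaches {H,R} ∋ H.
{A,R}: D⊥H given {A,R} in G with D→· removed — back-door holds.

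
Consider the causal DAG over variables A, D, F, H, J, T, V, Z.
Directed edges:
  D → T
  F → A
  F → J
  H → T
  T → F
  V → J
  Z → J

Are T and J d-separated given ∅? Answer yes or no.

No — T and J are d-connected given ∅.

Bayes-Ball from T | ∅ reaches {A,D,F,H,J}.
J ∈ reach(T|∅) ⇒ T ⊥̸ J | ∅.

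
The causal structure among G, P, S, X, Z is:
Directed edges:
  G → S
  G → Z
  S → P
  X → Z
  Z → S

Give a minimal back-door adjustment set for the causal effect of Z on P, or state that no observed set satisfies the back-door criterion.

desc(Z)\{Z}={P,S}; candidates ⊆ {G,X}.
size 0: {}; under {} Z still reaches {G,P,S,X} ∋ P.
{G}: Z⊥P given {G} in G with Z→· removed — back-door holds.

Z→P: minimal back-door set {G}.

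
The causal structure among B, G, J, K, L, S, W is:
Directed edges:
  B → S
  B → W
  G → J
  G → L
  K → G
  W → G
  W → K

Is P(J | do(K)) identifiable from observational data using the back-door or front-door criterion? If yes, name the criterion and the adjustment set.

desc(K)\{K}={G,J,L}; candidates ⊆ {B,S,W}.
size 0: {}; under {} K still reaches {B,G,J,L,S,W} ∋ J.
{W}: K⊥J given {W} in G with K→· removed — back-door holds.
P(J|do(K)) = Σ_{W} P(J|K,W)·P(W).

P(J|do(K)): backdoor, adjust for {W}.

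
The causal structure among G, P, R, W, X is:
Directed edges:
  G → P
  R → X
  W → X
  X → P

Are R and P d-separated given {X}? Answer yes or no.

Bayes-Ball from R | {X} reaches {W}.
P ∉ reach(R|{X}) ⇒ R ⊥ P | {X}.

Yes — R ⊥ P | {X}.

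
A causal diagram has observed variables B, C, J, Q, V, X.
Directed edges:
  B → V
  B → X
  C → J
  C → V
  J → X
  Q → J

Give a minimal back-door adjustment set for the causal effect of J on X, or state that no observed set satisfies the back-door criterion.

J→X: minimal back-door set ∅.

desc(J)\{J}={X}; candidates ⊆ {B,C,Q,V}.
∅: J⊥X given ∅ in G with J→· removed — back-door holds.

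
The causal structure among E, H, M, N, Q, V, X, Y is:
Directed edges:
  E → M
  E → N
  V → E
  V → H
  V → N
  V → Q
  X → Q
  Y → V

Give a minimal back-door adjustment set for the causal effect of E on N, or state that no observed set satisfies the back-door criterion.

E→N: minimal back-door set {V}.

desc(E)\{E}={M,N}; candidates ⊆ {H,Q,V,X,Y}.
size 0: {}; under {} E still reaches {H,N,Q,V,Y} ∋ N.
{V}: E⊥N given {V} in G with E→· removed — back-door holds.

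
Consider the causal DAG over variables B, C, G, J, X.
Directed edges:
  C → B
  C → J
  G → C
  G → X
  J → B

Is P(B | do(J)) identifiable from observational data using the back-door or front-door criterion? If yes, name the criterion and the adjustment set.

desc(J)\{J}={B}; candidates ⊆ {C,G,X}.
size 0: {}; under {} J still reaches {B,C,G,X} ∋ B.
{C}: J⊥B given {C} in G with J→· removed — back-door holds.
P(B|do(J)) = Σ_{C} P(B|J,C)·P(C).

P(B|do(J)): backdoor, adjust for {C}.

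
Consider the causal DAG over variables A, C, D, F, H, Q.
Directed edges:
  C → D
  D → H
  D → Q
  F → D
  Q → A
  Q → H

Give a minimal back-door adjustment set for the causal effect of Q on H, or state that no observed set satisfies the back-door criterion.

Q→H: minimal back-door set {D}.

desc(Q)\{Q}={A,H}; candidates ⊆ {C,D,F}.
size 0: {}; under {} Q still reaches {C,D,F,H} ∋ H.
{D}: Q⊥H given {D} in G with Q→· removed — back-door holds.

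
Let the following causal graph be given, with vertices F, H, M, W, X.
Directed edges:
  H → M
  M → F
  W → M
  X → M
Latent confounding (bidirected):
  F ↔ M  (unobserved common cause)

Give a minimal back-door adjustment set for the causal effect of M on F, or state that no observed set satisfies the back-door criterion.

desc(M)\{M}={F}; candidates ⊆ {H,W,X}.
M↔F: latent back-door arc(s) into M.
size 0: {}; under {} M still reaches {F,H,W,X} ∋ F.
size 1: {H}, {W}, {X}; under {H} M still reaches {F,W,X} ∋ F.
size 2: {H,W}, {H,X}, {W,X}; under {H,W} M still reaches {F,X} ∋ F.
M↔F cannot be blocked by any observed set — no back-door set.

M→F: no observed back-door set.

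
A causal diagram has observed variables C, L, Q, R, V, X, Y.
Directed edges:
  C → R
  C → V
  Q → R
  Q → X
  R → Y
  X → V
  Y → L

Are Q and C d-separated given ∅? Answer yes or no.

Bayes-Ball from Q | ∅ reaches {L,R,V,X,Y}.
C ∉ reach(Q|∅) ⇒ Q ⊥ C | ∅.

Yes — Q ⊥ C | ∅.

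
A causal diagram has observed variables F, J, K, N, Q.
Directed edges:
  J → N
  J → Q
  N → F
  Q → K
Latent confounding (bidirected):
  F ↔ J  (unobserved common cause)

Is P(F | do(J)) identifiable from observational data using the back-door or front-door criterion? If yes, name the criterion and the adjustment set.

desc(J)\{J}={F,K,N,Q}; candidates ⊆ {—}.
J↔F: latent back-door arc(s) into J.
size 0: {}; under {} J still reaches {F} ∋ F.
J↔F cannot be blocked by any observed set — no back-door set.
{N}: (i) intercepts every directed J→F path; (ii) no back-door J→{N}; (iii) {J} blocks every back-door {N}→F. Front-door holds.
P(F|do(J)) = Σ_{N} P(N|J) Σ_{J'} P(F|N,J')P(J').

P(F|do(J)): frontdoor, adjust for {N}.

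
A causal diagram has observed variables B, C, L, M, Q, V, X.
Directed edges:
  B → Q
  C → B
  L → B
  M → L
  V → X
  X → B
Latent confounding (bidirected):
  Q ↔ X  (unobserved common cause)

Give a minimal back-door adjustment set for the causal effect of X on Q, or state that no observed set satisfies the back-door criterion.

X→Q: no observed back-door set.

desc(X)\{X}={B,Q}; candidates ⊆ {C,L,M,V}.
X↔Q: latent back-door arc(s) into X.
size 0: {}; under {} X still reaches {Q,V} ∋ Q.
size 1: {C}, {L}, {M} …(+1); under {C} X still reaches {Q,V} ∋ Q.
size 2: {C,L}, {C,M}, {C,V} …(+3); under {C,L} X still reaches {Q,V} ∋ Q.
X↔Q cannot be blocked by any observed set — no back-door set.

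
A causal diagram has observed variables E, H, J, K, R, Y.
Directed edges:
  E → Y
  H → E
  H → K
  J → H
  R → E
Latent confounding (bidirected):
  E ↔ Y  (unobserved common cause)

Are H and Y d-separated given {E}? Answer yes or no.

Bayes-Ball from H | {E} reaches {J,K,R,Y}.
Y ∈ reach(H|{E}) ⇒ H ⊥̸ Y | {E}.

No — H and Y are d-connected given {E}.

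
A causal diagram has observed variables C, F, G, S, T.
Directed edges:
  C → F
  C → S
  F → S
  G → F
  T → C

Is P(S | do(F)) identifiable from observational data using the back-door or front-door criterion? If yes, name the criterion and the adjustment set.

P(S|do(F)): backdoor, adjust for {C}.

desc(F)\{F}={S}; candidates ⊆ {C,G,T}.
size 0: {}; under {} F still reaches {C,G,S,T} ∋ S.
{C}: F⊥S given {C} in G with F→· removed — back-door holds.
P(S|do(F)) = Σ_{C} P(S|F,C)·P(C).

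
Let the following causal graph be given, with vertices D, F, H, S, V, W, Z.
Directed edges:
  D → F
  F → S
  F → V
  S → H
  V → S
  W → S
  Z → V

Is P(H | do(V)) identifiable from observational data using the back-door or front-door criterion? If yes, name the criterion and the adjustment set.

P(H|do(V)): backdoor, adjust for {F}.

desc(V)\{V}={H,S}; candidates ⊆ {D,F,W,Z}.
size 0: {}; under {} V still reaches {D,F,H,S,Z} ∋ H.
{F}: V⊥H given {F} in G with V→· removed — back-door holds.
P(H|do(V)) = Σ_{F} P(H|V,F)·P(F).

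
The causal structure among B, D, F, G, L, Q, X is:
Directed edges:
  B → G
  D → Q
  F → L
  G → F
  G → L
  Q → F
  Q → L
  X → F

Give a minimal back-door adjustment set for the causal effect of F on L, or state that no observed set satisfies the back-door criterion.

F→L: minimal back-door set {G, Q}.

desc(F)\{F}={L}; candidates ⊆ {B,D,G,Q,X}.
size 0: {}; under {} F still reaches {B,D,G,L,Q,X} ∋ L.
size 1: {B}, {D}, {G} …(+2); under {B} F still reaches {D,G,L,Q,X} ∋ L.
{G,Q}: F⊥L given {G,Q} in G with F→· removed — back-door holds.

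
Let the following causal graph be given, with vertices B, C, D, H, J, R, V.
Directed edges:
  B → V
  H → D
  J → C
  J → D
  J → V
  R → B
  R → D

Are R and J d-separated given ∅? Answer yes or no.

Yes — R ⊥ J | ∅.

Bayes-Ball from R | ∅ reaches {B,D,V}.
J ∉ reach(R|∅) ⇒ R ⊥ J | ∅.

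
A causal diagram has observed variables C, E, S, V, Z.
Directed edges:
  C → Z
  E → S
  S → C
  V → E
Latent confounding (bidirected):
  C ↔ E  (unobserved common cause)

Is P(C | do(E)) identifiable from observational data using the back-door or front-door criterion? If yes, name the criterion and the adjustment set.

P(C|do(E)): frontdoor, adjust for {S}.

desc(E)\{E}={C,S,Z}; candidates ⊆ {V}.
E↔C: latent back-door arc(s) into E.
size 0: {}; under {} E still reaches {C,V,Z} ∋ C.
size 1: {V}; under {V} E still reaches {C,Z} ∋ C.
E↔C cannot be blocked by any observed set — no back-door set.
{S}: (i) intercepts every directed E→C path; (ii) no back-door E→{S}; (iii) {E} blocks every back-door {S}→C. Front-door holds.
P(C|do(E)) = Σ_{S} P(S|E) Σ_{E'} P(C|S,E')P(E').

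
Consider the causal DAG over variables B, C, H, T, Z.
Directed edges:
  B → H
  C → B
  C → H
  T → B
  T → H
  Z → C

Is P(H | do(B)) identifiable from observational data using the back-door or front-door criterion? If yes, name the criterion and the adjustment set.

desc(B)\{B}={H}; candidates ⊆ {C,T,Z}.
size 0: {}; under {} B still reaches {C,H,T,Z} ∋ H.
size 1: {C}, {T}, {Z}; under {C} B still reaches {H,T} ∋ H.
{C,T}: B⊥H given {C,T} in G with B→· removed — back-door holds.
P(H|do(B)) = Σ_{C,T} P(H|B,C,T)·P(C,T).

P(H|do(B)): backdoor, adjust for {C, T}.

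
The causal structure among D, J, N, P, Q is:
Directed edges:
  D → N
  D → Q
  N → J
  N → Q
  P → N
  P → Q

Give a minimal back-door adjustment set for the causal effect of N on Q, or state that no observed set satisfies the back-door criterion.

N→Q: minimal back-door set {D, P}.

desc(N)\{N}={J,Q}; candidates ⊆ {D,P}.
size 0: {}; under {} N still reaches {D,P,Q} ∋ Q.
size 1: {D}, {P}; under {D} N still reaches {P,Q} ∋ Q.
{D,P}: N⊥Q given {D,P} in G with N→· removed — back-door holds.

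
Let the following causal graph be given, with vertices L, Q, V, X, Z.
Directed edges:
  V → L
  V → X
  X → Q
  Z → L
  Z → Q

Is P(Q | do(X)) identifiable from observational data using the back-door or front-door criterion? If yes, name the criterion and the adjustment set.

P(Q|do(X)): backdoor, adjust for ∅.

desc(X)\{X}={Q}; candidates ⊆ {L,V,Z}.
∅: X⊥Q given ∅ in G with X→· removed — back-door holds.
P(Q|do(X)) = P(Q|X) — no adjustment needed.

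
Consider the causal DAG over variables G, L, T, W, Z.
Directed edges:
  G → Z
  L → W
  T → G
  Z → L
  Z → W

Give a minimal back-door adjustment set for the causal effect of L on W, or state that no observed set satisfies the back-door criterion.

desc(L)\{L}={W}; candidates ⊆ {G,T,Z}.
size 0: {}; under {} L still reaches {G,T,W,Z} ∋ W.
{Z}: L⊥W given {Z} in G with L→· removed — back-door holds.

L→W: minimal back-door set {Z}.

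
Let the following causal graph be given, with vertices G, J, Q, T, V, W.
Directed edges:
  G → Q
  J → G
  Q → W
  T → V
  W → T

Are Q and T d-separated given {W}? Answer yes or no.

Bayes-Ball from Q | {W} reaches {G,J}.
T ∉ reach(Q|{W}) ⇒ Q ⊥ T | {W}.

Yes — Q ⊥ T | {W}.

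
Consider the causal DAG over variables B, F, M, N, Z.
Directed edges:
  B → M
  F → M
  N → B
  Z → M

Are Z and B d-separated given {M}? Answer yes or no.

No — Z and B are d-connected given {M}.

Bayes-Ball from Z | {M} reaches {B,F,N}.
B ∈ reach(Z|{M}) ⇒ Z ⊥̸ B | {M}.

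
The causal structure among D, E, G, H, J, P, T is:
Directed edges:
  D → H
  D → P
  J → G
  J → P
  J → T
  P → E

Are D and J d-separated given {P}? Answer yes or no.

Bayes-Ball from D | {P} reaches {G,H,J,T}.
J ∈ reach(D|{P}) ⇒ D ⊥̸ J | {P}.

No — D and J are d-connected given {P}.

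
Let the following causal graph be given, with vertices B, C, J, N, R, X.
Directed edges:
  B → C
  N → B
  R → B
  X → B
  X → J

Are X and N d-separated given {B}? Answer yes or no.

Bayes-Ball from X | {B} reaches {J,N,R}.
N ∈ reach(X|{B}) ⇒ X ⊥̸ N | {B}.

No — X and N are d-connected given {B}.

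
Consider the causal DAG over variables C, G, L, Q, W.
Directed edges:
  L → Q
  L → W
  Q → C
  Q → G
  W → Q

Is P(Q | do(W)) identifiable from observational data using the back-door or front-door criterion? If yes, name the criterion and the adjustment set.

P(Q|do(W)): backdoor, adjust for {L}.

desc(W)\{W}={C,G,Q}; candidates ⊆ {L}.
size 0: {}; under {} W still reaches {C,G,L,Q} ∋ Q.
{L}: W⊥Q given {L} in G with W→· removed — back-door holds.
P(Q|do(W)) = Σ_{L} P(Q|W,L)·P(L).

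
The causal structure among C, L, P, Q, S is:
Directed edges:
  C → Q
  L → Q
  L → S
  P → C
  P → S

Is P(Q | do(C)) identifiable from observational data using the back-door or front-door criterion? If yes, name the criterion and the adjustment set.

P(Q|do(C)): backdoor, adjust for ∅.

desc(C)\{C}={Q}; candidates ⊆ {L,P,S}.
∅: C⊥Q given ∅ in G with C→· removed — back-door holds.
P(Q|do(C)) = P(Q|C) — no adjustment needed.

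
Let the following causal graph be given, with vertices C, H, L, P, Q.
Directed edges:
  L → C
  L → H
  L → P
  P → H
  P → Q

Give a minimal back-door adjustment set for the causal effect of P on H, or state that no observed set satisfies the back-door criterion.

desc(P)\{P}={H,Q}; candidates ⊆ {C,L}.
size 0: {}; under {} P still reaches {C,H,L} ∋ H.
{L}: P⊥H given {L} in G with P→· removed — back-door holds.

P→H: minimal back-door set {L}.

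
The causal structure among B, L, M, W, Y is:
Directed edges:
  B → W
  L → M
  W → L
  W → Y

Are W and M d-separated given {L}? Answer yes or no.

Yes — W ⊥ M | {L}.

Bayes-Ball from W | {L} reaches {B,Y}.
M ∉ reach(W|{L}) ⇒ W ⊥ M | {L}.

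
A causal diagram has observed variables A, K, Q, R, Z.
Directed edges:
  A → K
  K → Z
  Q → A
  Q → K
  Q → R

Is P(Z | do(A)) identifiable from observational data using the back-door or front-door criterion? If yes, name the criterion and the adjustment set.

desc(A)\{A}={K,Z}; candidates ⊆ {Q,R}.
size 0: {}; under {} A still reaches {K,Q,R,Z} ∋ Z.
{Q}: A⊥Z given {Q} in G with A→· removed — back-door holds.
P(Z|do(A)) = Σ_{Q} P(Z|A,Q)·P(Q).

P(Z|do(A)): backdoor, adjust for {Q}.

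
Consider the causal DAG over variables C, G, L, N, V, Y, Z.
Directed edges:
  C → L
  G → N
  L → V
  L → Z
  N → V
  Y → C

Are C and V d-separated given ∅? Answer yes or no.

Bayes-Ball from C | ∅ reaches {L,V,Y,Z}.
V ∈ reach(C|∅) ⇒ C ⊥̸ V | ∅.

No — C and V are d-connected given ∅.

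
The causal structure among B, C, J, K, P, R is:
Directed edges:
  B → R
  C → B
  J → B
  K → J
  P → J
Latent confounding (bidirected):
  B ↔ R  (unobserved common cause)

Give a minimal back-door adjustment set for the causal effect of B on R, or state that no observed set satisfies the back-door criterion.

desc(B)\{B}={R}; candidates ⊆ {C,J,K,P}.
B↔R: latent back-door arc(s) into B.
size 0: {}; under {} B still reaches {C,J,K,P,R} ∋ R.
size 1: {C}, {J}, {K} …(+1); under {C} B still reaches {J,K,P,R} ∋ R.
size 2: {C,J}, {C,K}, {C,P} …(+3); under {C,J} B still reaches {R} ∋ R.
B↔R cannot be blocked by any observed set — no back-door set.

B→R: no observed back-door set.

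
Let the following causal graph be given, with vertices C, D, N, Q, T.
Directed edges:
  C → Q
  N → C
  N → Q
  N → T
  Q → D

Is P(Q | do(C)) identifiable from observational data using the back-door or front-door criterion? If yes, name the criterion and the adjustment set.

P(Q|do(C)): backdoor, adjust for {N}.

desc(C)\{C}={D,Q}; candidates ⊆ {N,T}.
size 0: {}; under {} C still reaches {D,N,Q,T} ∋ Q.
{N}: C⊥Q given {N} in G with C→· removed — back-door holds.
P(Q|do(C)) = Σ_{N} P(Q|C,N)·P(N).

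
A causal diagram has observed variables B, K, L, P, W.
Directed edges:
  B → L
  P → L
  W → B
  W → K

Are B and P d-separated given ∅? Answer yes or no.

Bayes-Ball from B | ∅ reaches {K,L,W}.
P ∉ reach(B|∅) ⇒ B ⊥ P | ∅.

Yes — B ⊥ P | ∅.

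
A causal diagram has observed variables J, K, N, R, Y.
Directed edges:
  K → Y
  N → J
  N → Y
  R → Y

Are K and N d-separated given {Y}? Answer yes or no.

No — K and N are d-connected given {Y}.

Bayes-Ball from K | {Y} reaches {J,N,R}.
N ∈ reach(K|{Y}) ⇒ K ⊥̸ N | {Y}.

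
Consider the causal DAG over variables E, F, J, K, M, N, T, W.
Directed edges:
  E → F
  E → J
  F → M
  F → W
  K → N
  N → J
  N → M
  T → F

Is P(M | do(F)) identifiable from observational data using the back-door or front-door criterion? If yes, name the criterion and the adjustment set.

P(M|do(F)): backdoor, adjust for ∅.

desc(F)\{F}={M,W}; candidates ⊆ {E,J,K,N,T}.
∅: F⊥M given ∅ in G with F→· removed — back-door holds.
P(M|do(F)) = P(M|F) — no adjustment needed.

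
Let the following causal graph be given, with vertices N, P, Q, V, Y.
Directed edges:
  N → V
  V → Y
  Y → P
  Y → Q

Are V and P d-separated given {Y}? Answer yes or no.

Yes — V ⊥ P | {Y}.

Bayes-Ball from V | {Y} reaches {N}.
P ∉ reach(V|{Y}) ⇒ V ⊥ P | {Y}.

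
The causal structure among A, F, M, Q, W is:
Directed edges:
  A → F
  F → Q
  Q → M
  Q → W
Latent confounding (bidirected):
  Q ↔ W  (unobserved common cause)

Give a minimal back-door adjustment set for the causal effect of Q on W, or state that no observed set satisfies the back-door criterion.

Q→W: no observed back-door set.

desc(Q)\{Q}={M,W}; candidates ⊆ {A,F}.
Q↔W: latent back-door arc(s) into Q.
size 0: {}; under {} Q still reaches {A,F,W} ∋ W.
size 1: {A}, {F}; under {A} Q still reaches {F,W} ∋ W.
size 2: {A,F}; under {A,F} Q still reaches {W} ∋ W.
Q↔W cannot be blocked by any observed set — no back-door set.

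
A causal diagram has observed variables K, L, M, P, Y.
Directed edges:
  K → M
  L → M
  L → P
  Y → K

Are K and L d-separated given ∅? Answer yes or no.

Yes — K ⊥ L | ∅.

Bayes-Ball from K | ∅ reaches {M,Y}.
L ∉ reach(K|∅) ⇒ K ⊥ L | ∅.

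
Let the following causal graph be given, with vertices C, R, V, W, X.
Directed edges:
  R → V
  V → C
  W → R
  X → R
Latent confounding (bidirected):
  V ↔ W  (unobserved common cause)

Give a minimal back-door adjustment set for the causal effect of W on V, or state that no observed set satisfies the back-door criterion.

W→V: no observed back-door set.

desc(W)\{W}={C,R,V}; candidates ⊆ {X}.
W↔V: latent back-door arc(s) into W.
size 0: {}; under {} W still reaches {C,V} ∋ V.
size 1: {X}; under {X} W still reaches {C,V} ∋ V.
W↔V cannot be blocked by any observed set — no back-door set.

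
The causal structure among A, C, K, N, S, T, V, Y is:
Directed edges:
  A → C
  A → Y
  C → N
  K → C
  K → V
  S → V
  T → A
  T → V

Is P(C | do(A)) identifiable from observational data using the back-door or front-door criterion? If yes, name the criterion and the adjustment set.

P(C|do(A)): backdoor, adjust for ∅.

desc(A)\{A}={C,N,Y}; candidates ⊆ {K,S,T,V}.
∅: A⊥C given ∅ in G with A→· removed — back-door holds.
P(C|do(A)) = P(C|A) — no adjustment needed.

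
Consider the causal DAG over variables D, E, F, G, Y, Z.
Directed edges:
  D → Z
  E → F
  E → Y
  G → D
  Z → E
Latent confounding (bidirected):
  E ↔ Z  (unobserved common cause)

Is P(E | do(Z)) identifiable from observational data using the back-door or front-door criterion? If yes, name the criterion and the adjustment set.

P(E|do(Z)): not identifiable (no BD/FD set).

desc(Z)\{Z}={E,F,Y}; candidates ⊆ {D,G}.
Z↔E: latent back-door arc(s) into Z.
size 0: {}; under {} Z still reaches {D,E,F,G,Y} ∋ E.
size 1: {D}, {G}; under {D} Z still reaches {E,F,Y} ∋ E.
size 2: {D,G}; under {D,G} Z still reaches {E,F,Y} ∋ E.
Z↔E cannot be blocked by any observed set — no back-door set.
No mediator lies on a directed Z→…→E path.
Neither criterion identifies P(E|do(Z)) in this graph.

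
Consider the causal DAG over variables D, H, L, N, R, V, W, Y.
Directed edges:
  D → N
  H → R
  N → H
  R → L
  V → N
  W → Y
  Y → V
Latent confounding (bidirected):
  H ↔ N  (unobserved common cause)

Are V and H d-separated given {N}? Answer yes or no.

No — V and H are d-connected given {N}.

Bayes-Ball from V | {N} reaches {D,H,L,R,W,Y}.
H ∈ reach(V|{N}) ⇒ V ⊥̸ H | {N}.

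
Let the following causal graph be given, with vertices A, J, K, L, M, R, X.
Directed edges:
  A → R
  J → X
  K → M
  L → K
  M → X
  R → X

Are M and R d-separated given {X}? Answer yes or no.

No — M and R are d-connected given {X}.

Bayes-Ball from M | {X} reaches {A,J,K,L,R}.
R ∈ reach(M|{X}) ⇒ M ⊥̸ R | {X}.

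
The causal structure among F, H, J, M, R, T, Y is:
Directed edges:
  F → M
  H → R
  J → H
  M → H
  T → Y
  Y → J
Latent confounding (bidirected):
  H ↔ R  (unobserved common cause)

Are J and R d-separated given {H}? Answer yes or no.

Bayes-Ball from J | {H} reaches {F,M,R,T,Y}.
R ∈ reach(J|{H}) ⇒ J ⊥̸ R | {H}.

No — J and R are d-connected given {H}.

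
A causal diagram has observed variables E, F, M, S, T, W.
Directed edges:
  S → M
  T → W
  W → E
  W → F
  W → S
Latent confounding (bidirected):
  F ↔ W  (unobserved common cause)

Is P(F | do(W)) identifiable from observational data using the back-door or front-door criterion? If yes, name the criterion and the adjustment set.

desc(W)\{W}={E,F,M,S}; candidates ⊆ {T}.
W↔F: latent back-door arc(s) into W.
size 0: {}; under {} W still reaches {F,T} ∋ F.
size 1: {T}; under {T} W still reaches {F} ∋ F.
W↔F cannot be blocked by any observed set — no back-door set.
No mediator lies on a directed W→…→F path.
Neither criterion identifies P(F|do(W)) in this graph.

P(F|do(W)): not identifiable (no BD/FD set).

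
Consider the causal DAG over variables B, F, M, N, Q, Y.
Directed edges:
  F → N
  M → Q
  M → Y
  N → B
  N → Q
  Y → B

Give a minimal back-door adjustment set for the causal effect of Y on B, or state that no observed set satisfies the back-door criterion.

desc(Y)\{Y}={B}; candidates ⊆ {F,M,N,Q}.
∅: Y⊥B given ∅ in G with Y→· removed — back-door holds.

Y→B: minimal back-door set ∅.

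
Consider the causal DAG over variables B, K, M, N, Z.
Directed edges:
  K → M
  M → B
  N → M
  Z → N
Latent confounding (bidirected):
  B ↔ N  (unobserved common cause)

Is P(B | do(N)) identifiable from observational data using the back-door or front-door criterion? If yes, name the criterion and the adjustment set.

desc(N)\{N}={B,M}; candidates ⊆ {K,Z}.
N↔B: latent back-door arc(s) into N.
size 0: {}; under {} N still reaches {B,Z} ∋ B.
size 1: {K}, {Z}; under {K} N still reaches {B,Z} ∋ B.
size 2: {K,Z}; under {K,Z} N still reaches {B} ∋ B.
N↔B cannot be blocked by any observed set — no back-door set.
{M}: (i) intercepts every directed N→B path; (ii) no back-door N→{M}; (iii) {N} blocks every back-door {M}→B. Front-door holds.
P(B|do(N)) = Σ_{M} P(M|N) Σ_{N'} P(B|M,N')P(N').

P(B|do(N)): frontdoor, adjust for {M}.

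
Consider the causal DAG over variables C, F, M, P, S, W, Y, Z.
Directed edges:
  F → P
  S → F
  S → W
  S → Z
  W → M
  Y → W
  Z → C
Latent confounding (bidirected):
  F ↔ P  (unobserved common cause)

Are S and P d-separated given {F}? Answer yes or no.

Bayes-Ball from S | {F} reaches {C,M,P,W,Z}.
P ∈ reach(S|{F}) ⇒ S ⊥̸ P | {F}.

No — S and P are d-connected given {F}.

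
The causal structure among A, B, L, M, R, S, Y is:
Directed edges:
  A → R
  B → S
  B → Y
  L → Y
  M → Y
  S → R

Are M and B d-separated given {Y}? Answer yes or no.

Bayes-Ball from M | {Y} reaches {B,L,R,S}.
B ∈ reach(M|{Y}) ⇒ M ⊥̸ B | {Y}.

No — M and B are d-connected given {Y}.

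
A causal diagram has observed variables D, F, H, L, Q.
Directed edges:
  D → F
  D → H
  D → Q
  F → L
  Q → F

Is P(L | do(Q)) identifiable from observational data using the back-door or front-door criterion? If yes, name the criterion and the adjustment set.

P(L|do(Q)): backdoor, adjust for {D}.

desc(Q)\{Q}={F,L}; candidates ⊆ {D,H}.
size 0: {}; under {} Q still reaches {D,F,H,L} ∋ L.
{D}: Q⊥L given {D} in G with Q→· removed — back-door holds.
P(L|do(Q)) = Σ_{D} P(L|Q,D)·P(D).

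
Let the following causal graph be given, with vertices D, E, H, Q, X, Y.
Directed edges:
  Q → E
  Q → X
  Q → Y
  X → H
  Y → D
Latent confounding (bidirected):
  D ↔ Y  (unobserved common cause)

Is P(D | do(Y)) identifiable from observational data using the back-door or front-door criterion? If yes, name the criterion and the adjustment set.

desc(Y)\{Y}={D}; candidates ⊆ {E,H,Q,X}.
Y↔D: latent back-door arc(s) into Y.
size 0: {}; under {} Y still reaches {D,E,H,Q,X} ∋ D.
size 1: {E}, {H}, {Q} …(+1); under {E} Y still reaches {D,H,Q,X} ∋ D.
size 2: {E,H}, {E,Q}, {E,X} …(+3); under {E,H} Y still reaches {D,Q,X} ∋ D.
Y↔D cannot be blocked by any observed set — no back-door set.
No mediator lies on a directed Y→…→D path.
Neither criterion identifies P(D|do(Y)) in this graph.

P(D|do(Y)): not identifiable (no BD/FD set).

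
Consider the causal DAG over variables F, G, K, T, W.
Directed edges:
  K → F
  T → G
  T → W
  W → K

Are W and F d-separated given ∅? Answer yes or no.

Bayes-Ball from W | ∅ reaches {F,G,K,T}.
F ∈ reach(W|∅) ⇒ W ⊥̸ F | ∅.

No — W and F are d-connected given ∅.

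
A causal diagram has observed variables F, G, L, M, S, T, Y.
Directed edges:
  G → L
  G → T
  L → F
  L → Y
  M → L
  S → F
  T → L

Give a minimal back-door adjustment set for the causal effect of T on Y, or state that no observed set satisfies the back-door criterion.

desc(T)\{T}={F,L,Y}; candidates ⊆ {G,M,S}.
size 0: {}; under {} T still reaches {F,G,L,Y} ∋ Y.
{G}: T⊥Y given {G} in G with T→· removed — back-door holds.

T→Y: minimal back-door set {G}.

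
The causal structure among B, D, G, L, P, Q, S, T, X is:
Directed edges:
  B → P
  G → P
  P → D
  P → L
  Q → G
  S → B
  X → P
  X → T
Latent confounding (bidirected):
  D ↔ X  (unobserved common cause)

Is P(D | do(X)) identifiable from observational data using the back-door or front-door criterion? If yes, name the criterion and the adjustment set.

P(D|do(X)): frontdoor, adjust for {P}.

desc(X)\{X}={D,L,P,T}; candidates ⊆ {B,G,Q,S}.
X↔D: latent back-door arc(s) into X.
size 0: {}; under {} X still reaches {D} ∋ D.
size 1: {B}, {G}, {Q} …(+1); under {B} X still reaches {D} ∋ D.
size 2: {B,G}, {B,Q}, {B,S} …(+3); under {B,G} X still reaches {D} ∋ D.
X↔D cannot be blocked by any observed set — no back-door set.
{P}: (i) intercepts every directed X→D path; (ii) no back-door X→{P}; (iii) {X} blocks every back-door {P}→D. Front-door holds.
P(D|do(X)) = Σ_{P} P(P|X) Σ_{X'} P(D|P,X')P(X').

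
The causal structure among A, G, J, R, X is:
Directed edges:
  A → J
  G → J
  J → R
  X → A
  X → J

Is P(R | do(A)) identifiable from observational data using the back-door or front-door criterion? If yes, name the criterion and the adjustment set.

desc(A)\{A}={J,R}; candidates ⊆ {G,X}.
size 0: {}; under {} A still reaches {J,R,X} ∋ R.
{X}: A⊥R given {X} in G with A→· removed — back-door holds.
P(R|do(A)) = Σ_{X} P(R|A,X)·P(X).

P(R|do(A)): backdoor, adjust for {X}.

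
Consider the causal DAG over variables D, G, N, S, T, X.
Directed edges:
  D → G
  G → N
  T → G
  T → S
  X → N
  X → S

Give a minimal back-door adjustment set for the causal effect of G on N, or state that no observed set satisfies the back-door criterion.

G→N: minimal back-door set ∅.

desc(G)\{G}={N}; candidates ⊆ {D,S,T,X}.
∅: G⊥N given ∅ in G with G→· removed — back-door holds.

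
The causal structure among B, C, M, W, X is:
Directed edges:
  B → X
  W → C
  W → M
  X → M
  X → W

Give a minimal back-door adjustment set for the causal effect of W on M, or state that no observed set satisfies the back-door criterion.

desc(W)\{W}={C,M}; candidates ⊆ {B,X}.
size 0: {}; under {} W still reaches {B,M,X} ∋ M.
{X}: W⊥M given {X} in G with W→· removed — back-door holds.

W→M: minimal back-door set {X}.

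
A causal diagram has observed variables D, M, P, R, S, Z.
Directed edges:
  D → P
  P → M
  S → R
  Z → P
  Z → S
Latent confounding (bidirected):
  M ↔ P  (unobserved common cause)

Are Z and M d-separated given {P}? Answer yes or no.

No — Z and M are d-connected given {P}.

Bayes-Ball from Z | {P} reaches {D,M,R,S}.
M ∈ reach(Z|{P}) ⇒ Z ⊥̸ M | {P}.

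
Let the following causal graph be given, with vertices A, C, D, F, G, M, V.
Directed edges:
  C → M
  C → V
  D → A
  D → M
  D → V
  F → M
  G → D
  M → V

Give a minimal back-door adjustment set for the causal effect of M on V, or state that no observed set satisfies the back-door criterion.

desc(M)\{M}={V}; candidates ⊆ {A,C,D,F,G}.
size 0: {}; under {} M still reaches {A,C,D,F,G,V} ∋ V.
size 1: {A}, {C}, {D} …(+2); under {A} M still reaches {C,D,F,G,V} ∋ V.
{C,D}: M⊥V given {C,D} in G with M→· removed — back-door holds.

M→V: minimal back-door set {C, D}.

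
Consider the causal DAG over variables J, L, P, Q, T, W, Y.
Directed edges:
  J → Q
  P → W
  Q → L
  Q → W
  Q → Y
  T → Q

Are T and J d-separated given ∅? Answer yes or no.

Yes — T ⊥ J | ∅.

Bayes-Ball from T | ∅ reaches {L,Q,W,Y}.
J ∉ reach(T|∅) ⇒ T ⊥ J | ∅.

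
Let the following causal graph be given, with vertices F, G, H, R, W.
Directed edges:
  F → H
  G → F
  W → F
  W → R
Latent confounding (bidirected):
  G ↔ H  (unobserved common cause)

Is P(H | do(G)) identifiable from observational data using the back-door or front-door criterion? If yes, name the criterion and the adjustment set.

desc(G)\{G}={F,H}; candidates ⊆ {R,W}.
G↔H: latent back-door arc(s) into G.
size 0: {}; under {} G still reaches {H} ∋ H.
size 1: {R}, {W}; under {R} G still reaches {H} ∋ H.
size 2: {R,W}; under {R,W} G still reaches {H} ∋ H.
G↔H cannot be blocked by any observed set — no back-door set.
{F}: (i) intercepts every directed G→H path; (ii) no back-door G→{F}; (iii) {G} blocks every back-door {F}→H. Front-door holds.
P(H|do(G)) = Σ_{F} P(F|G) Σ_{G'} P(H|F,G')P(G').

P(H|do(G)): frontdoor, adjust for {F}.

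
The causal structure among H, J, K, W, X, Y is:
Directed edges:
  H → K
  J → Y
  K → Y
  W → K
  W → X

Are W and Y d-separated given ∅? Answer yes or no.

Bayes-Ball from W | ∅ reaches {K,X,Y}.
Y ∈ reach(W|∅) ⇒ W ⊥̸ Y | ∅.

No — W and Y are d-connected given ∅.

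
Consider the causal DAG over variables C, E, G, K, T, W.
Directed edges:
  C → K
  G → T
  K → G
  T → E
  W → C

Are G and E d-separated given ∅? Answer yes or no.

Bayes-Ball from G | ∅ reaches {C,E,K,T,W}.
E ∈ reach(G|∅) ⇒ G ⊥̸ E | ∅.

No — G and E are d-connected given ∅.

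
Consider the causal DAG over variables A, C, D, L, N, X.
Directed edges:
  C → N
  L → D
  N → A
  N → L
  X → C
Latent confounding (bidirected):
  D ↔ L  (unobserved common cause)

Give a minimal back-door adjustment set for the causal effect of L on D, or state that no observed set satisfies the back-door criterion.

desc(L)\{L}={D}; candidates ⊆ {A,C,N,X}.
L↔D: latent back-door arc(s) into L.
size 0: {}; under {} L still reaches {A,C,D,N,X} ∋ D.
size 1: {A}, {C}, {N} …(+1); under {A} L still reaches {C,D,N,X} ∋ D.
size 2: {A,C}, {A,N}, {A,X} …(+3); under {A,C} L still reaches {D,N} ∋ D.
L↔D cannot be blocked by any observed set — no back-door set.

L→D: no observed back-door set.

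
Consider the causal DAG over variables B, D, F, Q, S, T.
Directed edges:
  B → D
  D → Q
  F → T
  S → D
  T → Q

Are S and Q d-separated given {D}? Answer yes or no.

Yes — S ⊥ Q | {D}.

Bayes-Ball from S | {D} reaches {B}.
Q ∉ reach(S|{D}) ⇒ S ⊥ Q | {D}.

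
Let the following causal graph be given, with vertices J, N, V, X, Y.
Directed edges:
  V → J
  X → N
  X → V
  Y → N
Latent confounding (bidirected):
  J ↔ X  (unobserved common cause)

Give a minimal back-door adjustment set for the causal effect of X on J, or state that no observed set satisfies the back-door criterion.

X→J: no observed back-door set.

desc(X)\{X}={J,N,V}; candidates ⊆ {Y}.
X↔J: latent back-door arc(s) into X.
size 0: {}; under {} X still reaches {J} ∋ J.
size 1: {Y}; under {Y} X still reaches {J} ∋ J.
X↔J cannot be blocked by any observed set — no back-door set.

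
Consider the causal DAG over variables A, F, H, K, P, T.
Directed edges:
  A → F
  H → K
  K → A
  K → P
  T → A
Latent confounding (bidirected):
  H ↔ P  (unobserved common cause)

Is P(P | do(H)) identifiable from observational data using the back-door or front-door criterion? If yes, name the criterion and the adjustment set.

P(P|do(H)): frontdoor, adjust for {K}.

desc(H)\{H}={A,F,K,P}; candidates ⊆ {T}.
H↔P: latent back-door arc(s) into H.
size 0: {}; under {} H still reaches {P} ∋ P.
size 1: {T}; under {T} H still reaches {P} ∋ P.
H↔P cannot be blocked by any observed set — no back-door set.
{K}: (i) intercepts every directed H→P path; (ii) no back-door H→{K}; (iii) {H} blocks every back-door {K}→P. Front-door holds.
P(P|do(H)) = Σ_{K} P(K|H) Σ_{H'} P(P|K,H')P(H').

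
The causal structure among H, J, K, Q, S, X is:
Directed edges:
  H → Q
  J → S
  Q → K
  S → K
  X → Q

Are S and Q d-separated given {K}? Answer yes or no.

No — S and Q are d-connected given {K}.

Bayes-Ball from S | {K} reaches {H,J,Q,X}.
Q ∈ reach(S|{K}) ⇒ S ⊥̸ Q | {K}.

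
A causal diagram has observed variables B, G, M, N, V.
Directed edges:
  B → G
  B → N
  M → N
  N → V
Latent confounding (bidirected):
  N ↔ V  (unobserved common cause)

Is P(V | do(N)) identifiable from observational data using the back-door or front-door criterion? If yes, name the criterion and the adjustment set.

desc(N)\{N}={V}; candidates ⊆ {B,G,M}.
N↔V: latent back-door arc(s) into N.
size 0: {}; under {} N still reaches {B,G,M,V} ∋ V.
size 1: {B}, {G}, {M}; under {B} N still reaches {M,V} ∋ V.
size 2: {B,G}, {B,M}, {G,M}; under {B,G} N still reaches {M,V} ∋ V.
N↔V cannot be blocked by any observed set — no back-door set.
No mediator lies on a directed N→…→V path.
Neither criterion identifies P(V|do(N)) in this graph.

P(V|do(N)): not identifiable (no BD/FD set).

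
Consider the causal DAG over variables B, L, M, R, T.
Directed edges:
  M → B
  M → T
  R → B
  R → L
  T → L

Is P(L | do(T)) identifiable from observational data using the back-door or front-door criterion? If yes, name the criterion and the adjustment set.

P(L|do(T)): backdoor, adjust for ∅.

desc(T)\{T}={L}; candidates ⊆ {B,M,R}.
∅: T⊥L given ∅ in G with T→· removed — back-door holds.
P(L|do(T)) = P(L|T) — no adjustment needed.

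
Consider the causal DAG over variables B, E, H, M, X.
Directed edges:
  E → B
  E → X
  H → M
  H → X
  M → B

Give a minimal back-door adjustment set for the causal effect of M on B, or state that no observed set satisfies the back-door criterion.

desc(M)\{M}={B}; candidates ⊆ {E,H,X}.
∅: M⊥B given ∅ in G with M→· removed — back-door holds.

M→B: minimal back-door set ∅.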